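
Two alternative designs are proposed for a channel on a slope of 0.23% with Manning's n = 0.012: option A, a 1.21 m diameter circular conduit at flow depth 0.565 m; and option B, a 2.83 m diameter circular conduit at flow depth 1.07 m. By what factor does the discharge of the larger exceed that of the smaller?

6.59

Channel A: For a circular section of diameter D = 1.21 m at depth y = 0.565 m, the central angle is θ = 2 arccos(1 − 2y/D) = 3.009 rad. Then A = (D²/8)(θ − sin θ) = 0.5266 m² and P = Dθ/2 = 1.821 m. Hydraulic radius R = A/P = 0.5266/1.821 = 0.2892 m. Q_A = (1/0.012)·0.5266·0.2892^(2/3)·√0.0023 = 0.9204 m³/s.
Channel B: For a circular section of diameter D = 2.83 m at depth y = 1.07 m, the central angle is θ = 2 arccos(1 − 2y/D) = 2.649 rad. Then A = (D²/8)(θ − sin θ) = 2.178 m² and P = Dθ/2 = 3.748 m. Hydraulic radius R = A/P = 2.178/3.748 = 0.5812 m. Q_B = (1/0.012)·2.178·0.5812^(2/3)·√0.0023 = 6.063 m³/s.
The larger discharge is 6.063 m³/s and the smaller is 0.9204 m³/s; the ratio is 6.59.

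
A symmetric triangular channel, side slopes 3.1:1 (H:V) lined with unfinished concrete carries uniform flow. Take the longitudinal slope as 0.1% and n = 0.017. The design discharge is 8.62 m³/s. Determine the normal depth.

Manning's equation rearranged: A R^(2/3) = nQ / (1·√S) = 0.017 × 8.62 / (√0.001) = 4.634.
Trying y = 1.55 m: A R^(2/3) = 6.08 — too large.
Trying y = 1.09 m: A R^(2/3) = 2.378 — too small.
Trying y = 1.4 m: A R^(2/3) = 4.635 — matches.

y_n = 1.4 m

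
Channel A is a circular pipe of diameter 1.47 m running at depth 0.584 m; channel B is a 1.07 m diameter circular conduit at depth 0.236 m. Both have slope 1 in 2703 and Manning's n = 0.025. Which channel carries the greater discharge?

channel A

Channel A: For a circular section of diameter D = 1.47 m at depth y = 0.584 m, the central angle is θ = 2 arccos(1 − 2y/D) = 2.728 rad. Then A = (D²/8)(θ − sin θ) = 0.6282 m² and P = Dθ/2 = 2.005 m. Hydraulic radius R = A/P = 0.6282/2.005 = 0.3133 m. Q_A = (1/0.025)·0.6282·0.3133^(2/3)·√0.00037 = 0.223 m³/s.
Channel B: For a circular section of diameter D = 1.07 m at depth y = 0.236 m, the central angle is θ = 2 arccos(1 − 2y/D) = 1.956 rad. Then A = (D²/8)(θ − sin θ) = 0.1472 m² and P = Dθ/2 = 1.046 m. Hydraulic radius R = A/P = 0.1472/1.046 = 0.1407 m. Q_B = (1/0.025)·0.1472·0.1407^(2/3)·√0.00037 = 0.03064 m³/s.
Q_A = 0.223 m³/s vs Q_B = 0.03064 m³/s, so channel A carries more.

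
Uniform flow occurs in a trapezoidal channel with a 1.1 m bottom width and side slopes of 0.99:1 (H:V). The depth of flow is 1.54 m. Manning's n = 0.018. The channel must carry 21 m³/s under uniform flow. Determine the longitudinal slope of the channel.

With bottom width b = 1.1 m and side slope z = 0.99: A = (b + zy)y = (1.1 + 0.99×1.54)×1.54 = 4.042 m²; P = b + 2y√(1+z²) = 1.1 + 2×1.54×1.407 = 5.434 m.
Hydraulic radius R = A/P = 4.042/5.434 = 0.7438 m.
From Manning's equation, S = [nQ / (1 A R^(2/3))]² = [0.018 × 21 / (1 × 4.042 × 0.7438^(2/3))]² = 0.013.

S = 0.013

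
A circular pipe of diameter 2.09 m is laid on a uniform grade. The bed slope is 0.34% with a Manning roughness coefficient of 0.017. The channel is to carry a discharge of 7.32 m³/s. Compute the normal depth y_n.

Manning's equation rearranged: A R^(2/3) = nQ / (1·√S) = 0.017 × 7.32 / (√0.0034) = 2.134.
At y = 1.94 m: A R^(2/3) = 2.392 — high.
At y = 1.26 m: A R^(2/3) = 1.506 — low.
At y = 1.64 m: A R^(2/3) = 2.133 — ≈ 2.134.

y_n = 1.64 m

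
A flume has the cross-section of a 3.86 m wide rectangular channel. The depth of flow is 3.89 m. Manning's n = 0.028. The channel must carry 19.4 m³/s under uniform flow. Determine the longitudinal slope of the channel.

S = 0.000932

Flow area A = b·y = 3.86 × 3.89 = 15.02 m². Wetted perimeter P = b + 2y = 3.86 + 2×3.89 = 11.64 m.
Hydraulic radius R = A/P = 15.02/11.64 = 1.29 m.
From Manning's equation, S = [nQ / (1 A R^(2/3))]² = [0.028 × 19.4 / (1 × 15.02 × 1.29^(2/3))]² = 0.000932.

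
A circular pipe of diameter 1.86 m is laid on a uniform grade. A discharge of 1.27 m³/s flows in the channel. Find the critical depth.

y_c = 0.538 m

At critical depth, Q² T / (g A³) = 1, i.e. A³/T = Q²/g = 1.27²/9.81 = 0.1644.
Trying y = 0.399 m: A³/T = 0.05119 — too small.
Trying y = 0.666 m: A³/T = 0.3746 — too large.
Trying y = 0.538 m: A³/T = 0.1641 — ≈ 0.1644.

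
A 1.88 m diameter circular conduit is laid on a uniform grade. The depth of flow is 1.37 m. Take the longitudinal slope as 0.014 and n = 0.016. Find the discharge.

For a circular section of diameter D = 1.88 m at depth y = 1.37 m, the central angle is θ = 2 arccos(1 − 2y/D) = 4.092 rad. Then A = (D²/8)(θ − sin θ) = 2.167 m² and P = Dθ/2 = 3.846 m.
Hydraulic radius R = A/P = 2.167/3.846 = 0.5634 m.
Manning's equation: Q = (1/n) A R^(2/3) S^(1/2) = (1/0.016) × 2.167 × 0.5634^(2/3) × 0.014^(1/2) = 10.9 m³/s.

Q = 10.9 m³/s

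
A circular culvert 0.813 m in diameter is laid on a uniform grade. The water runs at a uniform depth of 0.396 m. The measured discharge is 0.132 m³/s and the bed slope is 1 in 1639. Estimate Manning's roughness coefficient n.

n = 0.0161

For a circular section of diameter D = 0.813 m at depth y = 0.396 m, the central angle is θ = 2 arccos(1 − 2y/D) = 3.09 rad. Then A = (D²/8)(θ − sin θ) = 0.251 m² and P = Dθ/2 = 1.256 m.
Hydraulic radius R = A/P = 0.251/1.256 = 0.1999 m.
Rearranging Manning's equation: n = (1/Q) A R^(2/3) S^(1/2) = (1/0.132) × 0.251 × 0.1999^(2/3) × √0.0006101 = 0.0161.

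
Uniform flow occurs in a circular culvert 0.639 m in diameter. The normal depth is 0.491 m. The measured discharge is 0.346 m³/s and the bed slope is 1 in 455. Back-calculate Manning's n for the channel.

For a circular section of diameter D = 0.639 m at depth y = 0.491 m, the central angle is θ = 2 arccos(1 − 2y/D) = 4.275 rad. Then A = (D²/8)(θ − sin θ) = 0.2644 m² and P = Dθ/2 = 1.366 m.
Hydraulic radius R = A/P = 0.2644/1.366 = 0.1936 m.
Rearranging Manning's equation: n = (1/Q) A R^(2/3) S^(1/2) = (1/0.346) × 0.2644 × 0.1936^(2/3) × √0.002198 = 0.012.

n = 0.012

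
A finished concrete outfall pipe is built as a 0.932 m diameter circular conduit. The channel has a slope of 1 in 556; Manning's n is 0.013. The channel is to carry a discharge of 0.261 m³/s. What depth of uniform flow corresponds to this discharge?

y_n = 0.356 m

Manning's equation rearranged: A R^(2/3) = nQ / (1·√S) = 0.013 × 0.261 / (√0.001799) = 0.08001.
At y = 0.449 m: A R^(2/3) = 0.1212 — over.
At y = 0.267 m: A R^(2/3) = 0.04625 — short.
At y = 0.356 m: A R^(2/3) = 0.07997 — ≈ 0.08001.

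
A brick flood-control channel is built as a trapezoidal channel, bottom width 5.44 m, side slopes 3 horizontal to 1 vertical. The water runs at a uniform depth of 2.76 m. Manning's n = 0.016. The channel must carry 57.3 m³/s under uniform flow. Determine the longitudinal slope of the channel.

With bottom width b = 5.44 m and side slope z = 3: A = (b + zy)y = (5.44 + 3×2.76)×2.76 = 37.87 m²; P = b + 2y√(1+z²) = 5.44 + 2×2.76×3.162 = 22.9 m.
Hydraulic radius R = A/P = 37.87/22.9 = 1.654 m.
From Manning's equation, S = [nQ / (1 A R^(2/3))]² = [0.016 × 57.3 / (1 × 37.87 × 1.654^(2/3))]² = 0.0003.

S = 0.0003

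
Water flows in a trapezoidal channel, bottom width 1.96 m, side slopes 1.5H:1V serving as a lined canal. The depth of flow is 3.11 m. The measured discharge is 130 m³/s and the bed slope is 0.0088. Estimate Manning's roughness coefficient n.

n = 0.02

With bottom width b = 1.96 m and side slope z = 1.5: A = (b + zy)y = (1.96 + 1.5×3.11)×3.11 = 20.6 m²; P = b + 2y√(1+z²) = 1.96 + 2×3.11×1.803 = 13.17 m.
Hydraulic radius R = A/P = 20.6/13.17 = 1.564 m.
Rearranging Manning's equation: n = (1/Q) A R^(2/3) S^(1/2) = (1/130) × 20.6 × 1.564^(2/3) × √0.0088 = 0.02.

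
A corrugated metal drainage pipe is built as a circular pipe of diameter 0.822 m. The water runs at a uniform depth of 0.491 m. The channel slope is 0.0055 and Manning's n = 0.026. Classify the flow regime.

For a circular section of diameter D = 0.822 m at depth y = 0.491 m, the central angle is θ = 2 arccos(1 − 2y/D) = 3.533 rad. Then A = (D²/8)(θ − sin θ) = 0.3307 m² and P = Dθ/2 = 1.452 m.
Hydraulic radius R = A/P = 0.3307/1.452 = 0.2277 m.
V = (1/n) R^(2/3) √S = (1/0.026) × 0.2277^(2/3) × √0.0055 = 1.064 m/s. Hydraulic depth D_h = A/T = 0.3307/0.8063 = 0.4101 m.
Froude number Fr = V/√(g·D_h) = 1.064/√(9.81×0.4101) = 0.53, which is less than 1, so the flow is subcritical.

subcritical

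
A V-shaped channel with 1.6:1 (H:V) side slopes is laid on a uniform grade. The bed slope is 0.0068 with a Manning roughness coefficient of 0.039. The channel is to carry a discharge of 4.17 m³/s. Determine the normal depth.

y_n = 1.34 m

Manning's equation rearranged: A R^(2/3) = nQ / (1·√S) = 0.039 × 4.17 / (√0.0068) = 1.972.
Try y = 1.16 m: A R^(2/3) = 1.341 — low.
Try y = 1.34 m: A R^(2/3) = 1.971 — ≈ 1.972.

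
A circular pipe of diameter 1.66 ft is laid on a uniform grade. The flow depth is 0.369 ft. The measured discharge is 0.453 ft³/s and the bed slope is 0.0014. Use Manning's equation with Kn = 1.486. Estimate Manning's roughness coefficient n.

n = 0.016

For a circular section of diameter D = 1.66 ft at depth y = 0.369 ft, the central angle is θ = 2 arccos(1 − 2y/D) = 1.964 rad. Then A = (D²/8)(θ − sin θ) = 0.3583 ft² and P = Dθ/2 = 1.63 ft.
Hydraulic radius R = A/P = 0.3583/1.63 = 0.2198 ft.
Rearranging Manning's equation: n = (1.486/Q) A R^(2/3) S^(1/2) = (1.486/0.453) × 0.3583 × 0.2198^(2/3) × √0.0014 = 0.016.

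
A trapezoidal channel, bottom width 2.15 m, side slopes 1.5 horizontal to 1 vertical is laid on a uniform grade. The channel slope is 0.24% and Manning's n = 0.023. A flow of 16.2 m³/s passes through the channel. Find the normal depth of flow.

Manning's equation rearranged: A R^(2/3) = nQ / (1·√S) = 0.023 × 16.2 / (√0.0024) = 7.606.
Trying y = 1.41 m: A R^(2/3) = 5.317 — low.
Trying y = 2.02 m: A R^(2/3) = 11.21 — high.
Trying y = 1.68 m: A R^(2/3) = 7.613 — matches.

y_n = 1.68 m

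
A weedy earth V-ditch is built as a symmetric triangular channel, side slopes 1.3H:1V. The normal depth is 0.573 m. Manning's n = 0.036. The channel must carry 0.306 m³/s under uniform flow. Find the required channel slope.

S = 0.00481

For a triangular section with side slope z = 1.3: A = zy² = 1.3×0.573² = 0.4268 m²; P = 2y√(1+z²) = 2×0.573×1.64 = 1.88 m.
Hydraulic radius R = A/P = 0.4268/1.88 = 0.2271 m.
From Manning's equation, S = [nQ / (1 A R^(2/3))]² = [0.036 × 0.306 / (1 × 0.4268 × 0.2271^(2/3))]² = 0.00481.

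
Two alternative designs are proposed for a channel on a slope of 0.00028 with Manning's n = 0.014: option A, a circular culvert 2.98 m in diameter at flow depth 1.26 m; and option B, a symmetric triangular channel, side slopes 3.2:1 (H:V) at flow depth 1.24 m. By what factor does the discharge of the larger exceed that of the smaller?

1.62

Channel A: For a circular section of diameter D = 2.98 m at depth y = 1.26 m, the central angle is θ = 2 arccos(1 − 2y/D) = 2.832 rad. Then A = (D²/8)(θ − sin θ) = 2.805 m² and P = Dθ/2 = 4.219 m. Hydraulic radius R = A/P = 2.805/4.219 = 0.6647 m. Q_A = (1/0.014)·2.805·0.6647^(2/3)·√0.00028 = 2.553 m³/s.
Channel B: For a triangular section with side slope z = 3.2: A = zy² = 3.2×1.24² = 4.92 m²; P = 2y√(1+z²) = 2×1.24×3.353 = 8.314 m. Hydraulic radius R = A/P = 4.92/8.314 = 0.5918 m. Q_B = (1/0.014)·4.92·0.5918^(2/3)·√0.00028 = 4.145 m³/s.
The larger discharge is 4.145 m³/s and the smaller is 2.553 m³/s; the ratio is 1.62.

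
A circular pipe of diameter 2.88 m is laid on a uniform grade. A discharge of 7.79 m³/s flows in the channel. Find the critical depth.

At critical depth, Q² T / (g A³) = 1, i.e. A³/T = Q²/g = 7.79²/9.81 = 6.186.
At y = 0.871 m: A³/T = 1.736 — short.
At y = 1.53 m: A³/T = 15.12 — over.
At y = 1.21 m: A³/T = 6.165 — matches.

y_c = 1.21 m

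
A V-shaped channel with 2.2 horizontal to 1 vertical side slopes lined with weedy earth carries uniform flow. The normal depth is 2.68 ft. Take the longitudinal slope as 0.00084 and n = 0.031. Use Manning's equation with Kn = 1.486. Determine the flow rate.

For a triangular section with side slope z = 2.2: A = zy² = 2.2×2.68² = 15.8 ft²; P = 2y√(1+z²) = 2×2.68×2.417 = 12.95 ft.
Hydraulic radius R = A/P = 15.8/12.95 = 1.22 ft.
Manning's equation: Q = (1.486/n) A R^(2/3) S^(1/2) = (1.486/0.031) × 15.8 × 1.22^(2/3) × 0.00084^(1/2) = 25.1 ft³/s.

Q = 25.1 ft³/s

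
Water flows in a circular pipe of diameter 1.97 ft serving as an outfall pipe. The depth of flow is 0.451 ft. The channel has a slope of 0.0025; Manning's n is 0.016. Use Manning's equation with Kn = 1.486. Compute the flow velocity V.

V = 1.93 ft/s

For a circular section of diameter D = 1.97 ft at depth y = 0.451 ft, the central angle is θ = 2 arccos(1 − 2y/D) = 1.996 rad. Then A = (D²/8)(θ − sin θ) = 0.5261 ft² and P = Dθ/2 = 1.966 ft.
Hydraulic radius R = A/P = 0.5261/1.966 = 0.2677 ft.
From Manning's equation, V = (1.486/n) R^(2/3) S^(1/2) = (1.486/0.016) × 0.2677^(2/3) × 0.0025^(1/2) = 1.93 ft/s.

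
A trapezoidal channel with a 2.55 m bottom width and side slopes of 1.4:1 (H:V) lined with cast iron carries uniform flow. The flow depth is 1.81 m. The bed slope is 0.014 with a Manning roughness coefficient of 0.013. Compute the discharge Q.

With bottom width b = 2.55 m and side slope z = 1.4: A = (b + zy)y = (2.55 + 1.4×1.81)×1.81 = 9.202 m²; P = b + 2y√(1+z²) = 2.55 + 2×1.81×1.72 = 8.778 m.
Hydraulic radius R = A/P = 9.202/8.778 = 1.048 m.
Manning's equation: Q = (1/n) A R^(2/3) S^(1/2) = (1/0.013) × 9.202 × 1.048^(2/3) × 0.014^(1/2) = 86.4 m³/s.

Q = 86.4 m³/s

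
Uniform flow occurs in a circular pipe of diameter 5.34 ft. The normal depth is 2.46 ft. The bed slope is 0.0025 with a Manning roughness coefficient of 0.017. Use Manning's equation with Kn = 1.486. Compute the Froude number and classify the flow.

subcritical

For a circular section of diameter D = 5.34 ft at depth y = 2.46 ft, the central angle is θ = 2 arccos(1 − 2y/D) = 2.984 rad. Then A = (D²/8)(θ − sin θ) = 10.08 ft² and P = Dθ/2 = 7.968 ft.
Hydraulic radius R = A/P = 10.08/7.968 = 1.265 ft.
V = (1.486/n) R^(2/3) √S = (1.486/0.017) × 1.265^(2/3) × √0.0025 = 5.112 ft/s. Hydraulic depth D_h = A/T = 10.08/5.323 = 1.893 ft.
Froude number Fr = V/√(g·D_h) = 5.112/√(32.2×1.893) = 0.655, which is less than 1, so the flow is subcritical.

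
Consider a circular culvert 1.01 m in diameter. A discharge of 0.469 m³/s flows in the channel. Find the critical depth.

y_c = 0.385 m

At critical depth, Q² T / (g A³) = 1, i.e. A³/T = Q²/g = 0.469²/9.81 = 0.02242.
Trying y = 0.296 m: A³/T = 0.008151 — too small.
Trying y = 0.482 m: A³/T = 0.05326 — too large.
Trying y = 0.385 m: A³/T = 0.02251 — close enough.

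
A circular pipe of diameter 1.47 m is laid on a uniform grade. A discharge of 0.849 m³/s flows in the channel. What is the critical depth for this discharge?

y_c = 0.468 m

At critical depth, Q² T / (g A³) = 1, i.e. A³/T = Q²/g = 0.849²/9.81 = 0.07348.
Trying y = 0.593 m: A³/T = 0.1827 — too large.
Trying y = 0.327 m: A³/T = 0.01819 — too small.
Trying y = 0.468 m: A³/T = 0.07337 — close enough.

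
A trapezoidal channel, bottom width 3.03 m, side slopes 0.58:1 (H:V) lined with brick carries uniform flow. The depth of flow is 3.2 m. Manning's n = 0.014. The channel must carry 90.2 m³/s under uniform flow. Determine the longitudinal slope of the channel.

S = 0.0038

With bottom width b = 3.03 m and side slope z = 0.58: A = (b + zy)y = (3.03 + 0.58×3.2)×3.2 = 15.64 m²; P = b + 2y√(1+z²) = 3.03 + 2×3.2×1.156 = 10.43 m.
Hydraulic radius R = A/P = 15.64/10.43 = 1.499 m.
From Manning's equation, S = [nQ / (1 A R^(2/3))]² = [0.014 × 90.2 / (1 × 15.64 × 1.499^(2/3))]² = 0.0038.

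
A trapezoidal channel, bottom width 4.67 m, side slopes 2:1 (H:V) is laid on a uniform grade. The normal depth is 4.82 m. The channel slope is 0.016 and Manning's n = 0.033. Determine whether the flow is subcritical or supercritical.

supercritical

With bottom width b = 4.67 m and side slope z = 2: A = (b + zy)y = (4.67 + 2×4.82)×4.82 = 68.97 m²; P = b + 2y√(1+z²) = 4.67 + 2×4.82×2.236 = 26.23 m.
Hydraulic radius R = A/P = 68.97/26.23 = 2.63 m.
V = (1/n) R^(2/3) √S = (1/0.033) × 2.63^(2/3) × √0.016 = 7.303 m/s. Hydraulic depth D_h = A/T = 68.97/23.95 = 2.88 m.
Froude number Fr = V/√(g·D_h) = 7.303/√(9.81×2.88) = 1.37, which is greater than 1, so the flow is supercritical.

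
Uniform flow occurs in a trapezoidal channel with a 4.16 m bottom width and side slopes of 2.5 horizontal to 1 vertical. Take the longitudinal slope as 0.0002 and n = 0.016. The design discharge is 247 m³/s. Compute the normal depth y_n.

y_n = 6.32 m

Manning's equation rearranged: A R^(2/3) = nQ / (1·√S) = 0.016 × 247 / (√0.0002) = 279.4.
Try y = 7.32 m: A R^(2/3) = 398.4 — high.
Try y = 5.62 m: A R^(2/3) = 211.6 — low.
Try y = 6.32 m: A R^(2/3) = 279.8 — ≈ 279.4.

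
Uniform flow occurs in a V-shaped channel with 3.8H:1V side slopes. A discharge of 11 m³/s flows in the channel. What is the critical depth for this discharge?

At critical depth, Q² T / (g A³) = 1, i.e. A³/T = Q²/g = 11²/9.81 = 12.33.
Trying y = 1.4 m: A³/T = 38.83 — over.
Trying y = 0.948 m: A³/T = 5.528 — short.
Trying y = 1.11 m: A³/T = 12.17 — ≈ 12.33.

y_c = 1.11 m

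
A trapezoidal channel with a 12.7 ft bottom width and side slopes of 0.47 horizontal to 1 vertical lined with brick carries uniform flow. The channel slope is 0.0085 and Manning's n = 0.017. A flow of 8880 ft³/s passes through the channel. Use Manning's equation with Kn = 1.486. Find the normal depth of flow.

Manning's equation rearranged: A R^(2/3) = nQ / (1.486·√S) = 0.017 × 8880 / (1.486 × √0.0085) = 1102.
Trying y = 11.9 ft: A R^(2/3) = 685 — too small.
Trying y = 18 ft: A R^(2/3) = 1428 — too large.
Trying y = 15.6 ft: A R^(2/3) = 1102 — ≈ 1102.

y_n = 15.6 ft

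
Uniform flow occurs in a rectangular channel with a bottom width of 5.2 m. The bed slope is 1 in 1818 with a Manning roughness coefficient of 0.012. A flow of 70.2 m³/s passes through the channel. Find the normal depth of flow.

Manning's equation rearranged: A R^(2/3) = nQ / (1·√S) = 0.012 × 70.2 / (√0.0005501) = 35.92.
Try y = 3.75 m: A R^(2/3) = 25.95 — short.
Try y = 5.54 m: A R^(2/3) = 42.15 — over.
Try y = 4.86 m: A R^(2/3) = 35.91 — matches.

y_n = 4.86 m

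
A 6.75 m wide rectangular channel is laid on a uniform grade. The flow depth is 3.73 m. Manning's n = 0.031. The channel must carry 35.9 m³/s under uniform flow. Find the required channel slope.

S = 0.000911

Flow area A = b·y = 6.75 × 3.73 = 25.18 m². Wetted perimeter P = b + 2y = 6.75 + 2×3.73 = 14.21 m.
Hydraulic radius R = A/P = 25.18/14.21 = 1.772 m.
From Manning's equation, S = [nQ / (1 A R^(2/3))]² = [0.031 × 35.9 / (1 × 25.18 × 1.772^(2/3))]² = 0.000911.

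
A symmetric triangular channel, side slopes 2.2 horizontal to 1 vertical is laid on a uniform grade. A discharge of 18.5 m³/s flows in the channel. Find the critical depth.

y_c = 1.71 m

At critical depth, Q² T / (g A³) = 1, i.e. A³/T = Q²/g = 18.5²/9.81 = 34.89.
At y = 1.97 m: A³/T = 71.8 — over.
At y = 1.32 m: A³/T = 9.698 — short.
At y = 1.71 m: A³/T = 35.38 — close enough.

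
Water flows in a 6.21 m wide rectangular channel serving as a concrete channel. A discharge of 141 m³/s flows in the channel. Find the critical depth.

For a rectangular channel, critical depth y_c = (q²/g)^(1/3) where q = Q/b = 141/6.21 = 22.71 m²/s.
So y_c = (22.71²/9.81)^(1/3) = 3.75 m.

y_c = 3.75 m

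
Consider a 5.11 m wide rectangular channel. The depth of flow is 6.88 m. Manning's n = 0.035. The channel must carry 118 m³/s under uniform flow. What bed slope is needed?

S = 0.00602

Flow area A = b·y = 5.11 × 6.88 = 35.16 m². Wetted perimeter P = b + 2y = 5.11 + 2×6.88 = 18.87 m.
Hydraulic radius R = A/P = 35.16/18.87 = 1.863 m.
From Manning's equation, S = [nQ / (1 A R^(2/3))]² = [0.035 × 118 / (1 × 35.16 × 1.863^(2/3))]² = 0.00602.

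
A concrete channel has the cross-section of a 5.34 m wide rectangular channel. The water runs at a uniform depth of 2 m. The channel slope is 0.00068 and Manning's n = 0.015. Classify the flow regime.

subcritical

Flow area A = b·y = 5.34 × 2 = 10.68 m². Wetted perimeter P = b + 2y = 5.34 + 2×2 = 9.34 m.
Hydraulic radius R = A/P = 10.68/9.34 = 1.143 m.
V = (1/n) R^(2/3) √S = (1/0.015) × 1.143^(2/3) × √0.00068 = 1.901 m/s. Hydraulic depth D_h = A/T = 10.68/5.34 = 2 m.
Froude number Fr = V/√(g·D_h) = 1.901/√(9.81×2) = 0.429, which is less than 1, so the flow is subcritical.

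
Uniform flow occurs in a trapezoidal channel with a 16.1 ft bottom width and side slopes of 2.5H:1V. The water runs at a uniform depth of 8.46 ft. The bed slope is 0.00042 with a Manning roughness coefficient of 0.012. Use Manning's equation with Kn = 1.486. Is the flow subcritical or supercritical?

With bottom width b = 16.1 ft and side slope z = 2.5: A = (b + zy)y = (16.1 + 2.5×8.46)×8.46 = 315.1 ft²; P = b + 2y√(1+z²) = 16.1 + 2×8.46×2.693 = 61.66 ft.
Hydraulic radius R = A/P = 315.1/61.66 = 5.111 ft.
V = (1.486/n) R^(2/3) √S = (1.486/0.012) × 5.111^(2/3) × √0.00042 = 7.53 ft/s. Hydraulic depth D_h = A/T = 315.1/58.4 = 5.396 ft.
Froude number Fr = V/√(g·D_h) = 7.53/√(32.2×5.396) = 0.571, which is less than 1, so the flow is subcritical.

subcritical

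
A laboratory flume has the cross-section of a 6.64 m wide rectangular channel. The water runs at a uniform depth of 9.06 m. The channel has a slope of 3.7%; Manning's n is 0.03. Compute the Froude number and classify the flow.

supercritical

Flow area A = b·y = 6.64 × 9.06 = 60.16 m². Wetted perimeter P = b + 2y = 6.64 + 2×9.06 = 24.76 m.
Hydraulic radius R = A/P = 60.16/24.76 = 2.43 m.
V = (1/n) R^(2/3) √S = (1/0.03) × 2.43^(2/3) × √0.037 = 11.59 m/s. Hydraulic depth D_h = A/T = 60.16/6.64 = 9.06 m.
Froude number Fr = V/√(g·D_h) = 11.59/√(9.81×9.06) = 1.23, which is greater than 1, so the flow is supercritical.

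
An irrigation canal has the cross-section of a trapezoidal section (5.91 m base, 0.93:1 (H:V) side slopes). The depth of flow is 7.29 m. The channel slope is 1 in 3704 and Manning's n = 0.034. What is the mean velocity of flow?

V = 1.13 m/s

With bottom width b = 5.91 m and side slope z = 0.93: A = (b + zy)y = (5.91 + 0.93×7.29)×7.29 = 92.51 m²; P = b + 2y√(1+z²) = 5.91 + 2×7.29×1.366 = 25.82 m.
Hydraulic radius R = A/P = 92.51/25.82 = 3.583 m.
From Manning's equation, V = (1/n) R^(2/3) S^(1/2) = (1/0.034) × 3.583^(2/3) × 0.00027^(1/2) = 1.13 m/s.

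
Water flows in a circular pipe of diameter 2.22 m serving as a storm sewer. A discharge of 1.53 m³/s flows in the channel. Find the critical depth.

y_c = 0.563 m

At critical depth, Q² T / (g A³) = 1, i.e. A³/T = Q²/g = 1.53²/9.81 = 0.2386.
Try y = 0.506 m: A³/T = 0.1572 — short.
Try y = 0.563 m: A³/T = 0.2383 — matches.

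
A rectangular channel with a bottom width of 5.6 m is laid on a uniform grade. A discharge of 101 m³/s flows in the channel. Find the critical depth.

y_c = 3.21 m

For a rectangular channel, critical depth y_c = (q²/g)^(1/3) where q = Q/b = 101/5.6 = 18.04 m²/s.
So y_c = (18.04²/9.81)^(1/3) = 3.21 m.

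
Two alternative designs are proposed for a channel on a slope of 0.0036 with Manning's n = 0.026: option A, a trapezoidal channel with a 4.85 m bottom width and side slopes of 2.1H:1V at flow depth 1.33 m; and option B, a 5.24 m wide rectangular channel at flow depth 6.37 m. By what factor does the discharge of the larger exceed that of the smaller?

5.24

Channel A: With bottom width b = 4.85 m and side slope z = 2.1: A = (b + zy)y = (4.85 + 2.1×1.33)×1.33 = 10.17 m²; P = b + 2y√(1+z²) = 4.85 + 2×1.33×2.326 = 11.04 m. Hydraulic radius R = A/P = 10.17/11.04 = 0.921 m. Q_A = (1/0.026)·10.17·0.921^(2/3)·√0.0036 = 22.21 m³/s.
Channel B: Flow area A = b·y = 5.24 × 6.37 = 33.38 m². Wetted perimeter P = b + 2y = 5.24 + 2×6.37 = 17.98 m. Hydraulic radius R = A/P = 33.38/17.98 = 1.856 m. Q_B = (1/0.026)·33.38·1.856^(2/3)·√0.0036 = 116.4 m³/s.
The larger discharge is 116.4 m³/s and the smaller is 22.21 m³/s; the ratio is 5.24.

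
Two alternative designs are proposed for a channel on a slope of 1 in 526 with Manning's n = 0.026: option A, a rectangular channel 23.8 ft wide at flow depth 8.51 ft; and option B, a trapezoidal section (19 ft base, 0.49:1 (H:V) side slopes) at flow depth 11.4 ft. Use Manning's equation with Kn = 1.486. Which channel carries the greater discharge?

channel B

Channel A: Flow area A = b·y = 23.8 × 8.51 = 202.5 ft². Wetted perimeter P = b + 2y = 23.8 + 2×8.51 = 40.82 ft. Hydraulic radius R = A/P = 202.5/40.82 = 4.962 ft. Q_A = (1.486/0.026)·202.5·4.962^(2/3)·√0.001901 = 1468 ft³/s.
Channel B: With bottom width b = 19 ft and side slope z = 0.49: A = (b + zy)y = (19 + 0.49×11.4)×11.4 = 280.3 ft²; P = b + 2y√(1+z²) = 19 + 2×11.4×1.114 = 44.39 ft. Hydraulic radius R = A/P = 280.3/44.39 = 6.314 ft. Q_B = (1.486/0.026)·280.3·6.314^(2/3)·√0.001901 = 2386 ft³/s.
Q_A = 1468 ft³/s vs Q_B = 2386 ft³/s, so channel B carries more.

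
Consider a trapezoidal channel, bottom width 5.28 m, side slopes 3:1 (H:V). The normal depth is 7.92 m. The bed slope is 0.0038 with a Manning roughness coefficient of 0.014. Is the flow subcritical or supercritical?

With bottom width b = 5.28 m and side slope z = 3: A = (b + zy)y = (5.28 + 3×7.92)×7.92 = 230 m²; P = b + 2y√(1+z²) = 5.28 + 2×7.92×3.162 = 55.37 m.
Hydraulic radius R = A/P = 230/55.37 = 4.154 m.
V = (1/n) R^(2/3) √S = (1/0.014) × 4.154^(2/3) × √0.0038 = 11.38 m/s. Hydraulic depth D_h = A/T = 230/52.8 = 4.356 m.
Froude number Fr = V/√(g·D_h) = 11.38/√(9.81×4.356) = 1.74, which is greater than 1, so the flow is supercritical.

supercritical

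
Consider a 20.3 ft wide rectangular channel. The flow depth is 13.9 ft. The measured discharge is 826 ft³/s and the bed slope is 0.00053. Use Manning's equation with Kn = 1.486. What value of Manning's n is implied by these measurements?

Flow area A = b·y = 20.3 × 13.9 = 282.2 ft². Wetted perimeter P = b + 2y = 20.3 + 2×13.9 = 48.1 ft.
Hydraulic radius R = A/P = 282.2/48.1 = 5.866 ft.
Rearranging Manning's equation: n = (1.486/Q) A R^(2/3) S^(1/2) = (1.486/826) × 282.2 × 5.866^(2/3) × √0.00053 = 0.038.

n = 0.038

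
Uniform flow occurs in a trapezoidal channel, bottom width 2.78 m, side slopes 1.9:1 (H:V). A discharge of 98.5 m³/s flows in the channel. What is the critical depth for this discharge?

y_c = 2.89 m

At critical depth, Q² T / (g A³) = 1, i.e. A³/T = Q²/g = 98.5²/9.81 = 989.
Trying y = 2.49 m: A³/T = 534.4 — low.
Trying y = 2.89 m: A³/T = 992.4 — close enough.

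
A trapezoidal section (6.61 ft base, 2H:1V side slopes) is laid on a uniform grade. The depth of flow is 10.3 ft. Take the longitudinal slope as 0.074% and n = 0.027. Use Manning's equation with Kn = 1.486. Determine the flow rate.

With bottom width b = 6.61 ft and side slope z = 2: A = (b + zy)y = (6.61 + 2×10.3)×10.3 = 280.3 ft²; P = b + 2y√(1+z²) = 6.61 + 2×10.3×2.236 = 52.67 ft.
Hydraulic radius R = A/P = 280.3/52.67 = 5.321 ft.
Manning's equation: Q = (1.486/n) A R^(2/3) S^(1/2) = (1.486/0.027) × 280.3 × 5.321^(2/3) × 0.00074^(1/2) = 1280 ft³/s.

Q = 1280 ft³/s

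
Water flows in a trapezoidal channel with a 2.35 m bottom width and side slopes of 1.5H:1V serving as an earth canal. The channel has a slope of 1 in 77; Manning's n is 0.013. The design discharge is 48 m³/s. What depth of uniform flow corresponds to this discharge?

Manning's equation rearranged: A R^(2/3) = nQ / (1·√S) = 0.013 × 48 / (√0.01299) = 5.476.
Trying y = 1.74 m: A R^(2/3) = 8.635 — high.
Trying y = 1.21 m: A R^(2/3) = 4.163 — low.
Trying y = 1.39 m: A R^(2/3) = 5.477 — ≈ 5.476.

y_n = 1.39 m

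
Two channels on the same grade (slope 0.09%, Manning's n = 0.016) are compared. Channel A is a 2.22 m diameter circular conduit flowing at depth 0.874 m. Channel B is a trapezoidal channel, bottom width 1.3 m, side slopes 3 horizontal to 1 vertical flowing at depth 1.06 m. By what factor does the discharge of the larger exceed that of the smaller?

3.92

Channel A: For a circular section of diameter D = 2.22 m at depth y = 0.874 m, the central angle is θ = 2 arccos(1 − 2y/D) = 2.713 rad. Then A = (D²/8)(θ − sin θ) = 1.415 m² and P = Dθ/2 = 3.012 m. Hydraulic radius R = A/P = 1.415/3.012 = 0.47 m. Q_A = (1/0.016)·1.415·0.47^(2/3)·√0.0009 = 1.604 m³/s.
Channel B: With bottom width b = 1.3 m and side slope z = 3: A = (b + zy)y = (1.3 + 3×1.06)×1.06 = 4.749 m²; P = b + 2y√(1+z²) = 1.3 + 2×1.06×3.162 = 8.004 m. Hydraulic radius R = A/P = 4.749/8.004 = 0.5933 m. Q_B = (1/0.016)·4.749·0.5933^(2/3)·√0.0009 = 6.287 m³/s.
The larger discharge is 6.287 m³/s and the smaller is 1.604 m³/s; the ratio is 3.92.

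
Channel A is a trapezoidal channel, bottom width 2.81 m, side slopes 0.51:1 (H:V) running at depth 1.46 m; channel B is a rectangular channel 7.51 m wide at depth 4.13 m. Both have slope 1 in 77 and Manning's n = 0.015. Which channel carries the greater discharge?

channel B

Channel A: With bottom width b = 2.81 m and side slope z = 0.51: A = (b + zy)y = (2.81 + 0.51×1.46)×1.46 = 5.19 m²; P = b + 2y√(1+z²) = 2.81 + 2×1.46×1.123 = 6.088 m. Hydraulic radius R = A/P = 5.19/6.088 = 0.8525 m. Q_A = (1/0.015)·5.19·0.8525^(2/3)·√0.01299 = 35.45 m³/s.
Channel B: Flow area A = b·y = 7.51 × 4.13 = 31.02 m². Wetted perimeter P = b + 2y = 7.51 + 2×4.13 = 15.77 m. Hydraulic radius R = A/P = 31.02/15.77 = 1.967 m. Q_B = (1/0.015)·31.02·1.967^(2/3)·√0.01299 = 369.9 m³/s.
Q_A = 35.45 m³/s vs Q_B = 369.9 m³/s, so channel B carries more.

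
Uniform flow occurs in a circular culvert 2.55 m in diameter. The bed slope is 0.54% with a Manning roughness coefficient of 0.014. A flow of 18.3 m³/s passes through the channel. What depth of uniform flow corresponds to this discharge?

y_n = 1.93 m

Manning's equation rearranged: A R^(2/3) = nQ / (1·√S) = 0.014 × 18.3 / (√0.0054) = 3.486.
At y = 2.33 m: A R^(2/3) = 4.053 — high.
At y = 1.72 m: A R^(2/3) = 3.014 — low.
At y = 1.93 m: A R^(2/3) = 3.486 — matches.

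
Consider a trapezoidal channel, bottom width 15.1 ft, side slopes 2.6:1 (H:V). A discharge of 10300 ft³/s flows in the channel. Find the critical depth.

At critical depth, Q² T / (g A³) = 1, i.e. A³/T = Q²/g = 10300²/32.2 = 3295000.
Try y = 10.5 ft: A³/T = 1266000 — short.
Try y = 16.2 ft: A³/T = 8018000 — over.
Try y = 13.2 ft: A³/T = 3315000 — close enough.

y_c = 13.2 ft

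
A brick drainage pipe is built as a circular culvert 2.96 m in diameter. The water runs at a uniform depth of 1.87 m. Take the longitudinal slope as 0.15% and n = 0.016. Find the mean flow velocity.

For a circular section of diameter D = 2.96 m at depth y = 1.87 m, the central angle is θ = 2 arccos(1 − 2y/D) = 3.675 rad. Then A = (D²/8)(θ − sin θ) = 4.582 m² and P = Dθ/2 = 5.439 m.
Hydraulic radius R = A/P = 4.582/5.439 = 0.8424 m.
From Manning's equation, V = (1/n) R^(2/3) S^(1/2) = (1/0.016) × 0.8424^(2/3) × 0.0015^(1/2) = 2.16 m/s.

V = 2.16 m/s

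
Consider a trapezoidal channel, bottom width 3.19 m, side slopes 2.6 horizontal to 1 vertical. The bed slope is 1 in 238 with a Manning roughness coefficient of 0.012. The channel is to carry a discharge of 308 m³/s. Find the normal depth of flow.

y_n = 3.29 m

Manning's equation rearranged: A R^(2/3) = nQ / (1·√S) = 0.012 × 308 / (√0.004202) = 57.02.
Trying y = 2.35 m: A R^(2/3) = 26.59 — too small.
Trying y = 3.71 m: A R^(2/3) = 75.49 — too large.
Trying y = 3.29 m: A R^(2/3) = 57.08 — ≈ 57.02.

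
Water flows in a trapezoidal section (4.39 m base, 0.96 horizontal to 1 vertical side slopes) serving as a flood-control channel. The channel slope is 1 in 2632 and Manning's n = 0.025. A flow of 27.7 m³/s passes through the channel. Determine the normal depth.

y_n = 3.21 m

Manning's equation rearranged: A R^(2/3) = nQ / (1·√S) = 0.025 × 27.7 / (√0.0003799) = 35.53.
Trying y = 4.09 m: A R^(2/3) = 56.88 — too large.
Trying y = 3.21 m: A R^(2/3) = 35.55 — matches.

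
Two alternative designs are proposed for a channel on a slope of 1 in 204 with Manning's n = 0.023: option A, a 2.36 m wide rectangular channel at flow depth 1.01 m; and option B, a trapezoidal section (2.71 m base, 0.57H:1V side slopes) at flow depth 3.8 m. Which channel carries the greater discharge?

Channel A: Flow area A = b·y = 2.36 × 1.01 = 2.384 m². Wetted perimeter P = b + 2y = 2.36 + 2×1.01 = 4.38 m. Hydraulic radius R = A/P = 2.384/4.38 = 0.5442 m. Q_A = (1/0.023)·2.384·0.5442^(2/3)·√0.004902 = 4.836 m³/s.
Channel B: With bottom width b = 2.71 m and side slope z = 0.57: A = (b + zy)y = (2.71 + 0.57×3.8)×3.8 = 18.53 m²; P = b + 2y√(1+z²) = 2.71 + 2×3.8×1.151 = 11.46 m. Hydraulic radius R = A/P = 18.53/11.46 = 1.617 m. Q_B = (1/0.023)·18.53·1.617^(2/3)·√0.004902 = 77.71 m³/s.
Q_A = 4.836 m³/s vs Q_B = 77.71 m³/s, so channel B carries more.

channel B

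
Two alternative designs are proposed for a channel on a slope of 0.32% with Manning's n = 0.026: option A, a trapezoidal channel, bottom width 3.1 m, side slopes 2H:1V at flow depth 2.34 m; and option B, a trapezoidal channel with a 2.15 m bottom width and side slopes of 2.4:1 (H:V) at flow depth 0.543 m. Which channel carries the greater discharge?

channel A

Channel A: With bottom width b = 3.1 m and side slope z = 2: A = (b + zy)y = (3.1 + 2×2.34)×2.34 = 18.21 m²; P = b + 2y√(1+z²) = 3.1 + 2×2.34×2.236 = 13.56 m. Hydraulic radius R = A/P = 18.21/13.56 = 1.342 m. Q_A = (1/0.026)·18.21·1.342^(2/3)·√0.0032 = 48.19 m³/s.
Channel B: With bottom width b = 2.15 m and side slope z = 2.4: A = (b + zy)y = (2.15 + 2.4×0.543)×0.543 = 1.875 m²; P = b + 2y√(1+z²) = 2.15 + 2×0.543×2.6 = 4.974 m. Hydraulic radius R = A/P = 1.875/4.974 = 0.377 m. Q_B = (1/0.026)·1.875·0.377^(2/3)·√0.0032 = 2.129 m³/s.
Q_A = 48.19 m³/s vs Q_B = 2.129 m³/s, so channel A carries more.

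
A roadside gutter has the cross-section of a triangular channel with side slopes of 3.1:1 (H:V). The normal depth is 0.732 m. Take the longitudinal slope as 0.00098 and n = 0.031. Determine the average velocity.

For a triangular section with side slope z = 3.1: A = zy² = 3.1×0.732² = 1.661 m²; P = 2y√(1+z²) = 2×0.732×3.257 = 4.769 m.
Hydraulic radius R = A/P = 1.661/4.769 = 0.3483 m.
From Manning's equation, V = (1/n) R^(2/3) S^(1/2) = (1/0.031) × 0.3483^(2/3) × 0.00098^(1/2) = 0.5 m/s.

V = 0.5 m/s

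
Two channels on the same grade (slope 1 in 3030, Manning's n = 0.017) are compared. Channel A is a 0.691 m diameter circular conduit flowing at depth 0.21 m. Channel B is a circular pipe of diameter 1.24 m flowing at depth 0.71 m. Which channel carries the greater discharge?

Channel A: For a circular section of diameter D = 0.691 m at depth y = 0.21 m, the central angle is θ = 2 arccos(1 − 2y/D) = 2.336 rad. Then A = (D²/8)(θ − sin θ) = 0.09633 m² and P = Dθ/2 = 0.8069 m. Hydraulic radius R = A/P = 0.09633/0.8069 = 0.1194 m. Q_A = (1/0.017)·0.09633·0.1194^(2/3)·√0.00033 = 0.02496 m³/s.
Channel B: For a circular section of diameter D = 1.24 m at depth y = 0.71 m, the central angle is θ = 2 arccos(1 − 2y/D) = 3.433 rad. Then A = (D²/8)(θ − sin θ) = 0.715 m² and P = Dθ/2 = 2.128 m. Hydraulic radius R = A/P = 0.715/2.128 = 0.3359 m. Q_B = (1/0.017)·0.715·0.3359^(2/3)·√0.00033 = 0.3693 m³/s.
Q_A = 0.02496 m³/s vs Q_B = 0.3693 m³/s, so channel B carries more.

channel B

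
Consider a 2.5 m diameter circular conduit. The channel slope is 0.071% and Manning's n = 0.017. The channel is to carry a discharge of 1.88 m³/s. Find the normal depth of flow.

Manning's equation rearranged: A R^(2/3) = nQ / (1·√S) = 0.017 × 1.88 / (√0.00071) = 1.199.
Trying y = 0.749 m: A R^(2/3) = 0.7009 — low.
Trying y = 1.24 m: A R^(2/3) = 1.77 — high.
Trying y = 0.996 m: A R^(2/3) = 1.2 — ≈ 1.199.

y_n = 0.996 m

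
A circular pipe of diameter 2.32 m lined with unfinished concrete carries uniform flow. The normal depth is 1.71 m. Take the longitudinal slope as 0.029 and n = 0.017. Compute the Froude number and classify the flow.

supercritical

For a circular section of diameter D = 2.32 m at depth y = 1.71 m, the central angle is θ = 2 arccos(1 − 2y/D) = 4.13 rad. Then A = (D²/8)(θ − sin θ) = 3.34 m² and P = Dθ/2 = 4.79 m.
Hydraulic radius R = A/P = 3.34/4.79 = 0.6973 m.
V = (1/n) R^(2/3) √S = (1/0.017) × 0.6973^(2/3) × √0.029 = 7.877 m/s. Hydraulic depth D_h = A/T = 3.34/2.043 = 1.635 m.
Froude number Fr = V/√(g·D_h) = 7.877/√(9.81×1.635) = 1.97, which is greater than 1, so the flow is supercritical.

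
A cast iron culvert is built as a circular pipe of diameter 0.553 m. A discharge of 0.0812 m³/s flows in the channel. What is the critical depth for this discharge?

At critical depth, Q² T / (g A³) = 1, i.e. A³/T = Q²/g = 0.0812²/9.81 = 0.0006721.
Trying y = 0.236 m: A³/T = 0.001709 — high.
Trying y = 0.154 m: A³/T = 0.000329 — low.
Trying y = 0.185 m: A³/T = 0.0006695 — ≈ 0.0006721.

y_c = 0.185 m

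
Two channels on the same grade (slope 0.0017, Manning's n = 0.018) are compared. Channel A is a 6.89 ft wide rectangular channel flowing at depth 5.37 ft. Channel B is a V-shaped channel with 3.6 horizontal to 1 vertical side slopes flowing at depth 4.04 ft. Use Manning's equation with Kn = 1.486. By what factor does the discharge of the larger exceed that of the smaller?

1.51

Channel A: Flow area A = b·y = 6.89 × 5.37 = 37 ft². Wetted perimeter P = b + 2y = 6.89 + 2×5.37 = 17.63 ft. Hydraulic radius R = A/P = 37/17.63 = 2.099 ft. Q_A = (1.486/0.018)·37·2.099^(2/3)·√0.0017 = 206.4 ft³/s.
Channel B: For a triangular section with side slope z = 3.6: A = zy² = 3.6×4.04² = 58.76 ft²; P = 2y√(1+z²) = 2×4.04×3.736 = 30.19 ft. Hydraulic radius R = A/P = 58.76/30.19 = 1.946 ft. Q_B = (1.486/0.018)·58.76·1.946^(2/3)·√0.0017 = 311.8 ft³/s.
The larger discharge is 311.8 ft³/s and the smaller is 206.4 ft³/s; the ratio is 1.51.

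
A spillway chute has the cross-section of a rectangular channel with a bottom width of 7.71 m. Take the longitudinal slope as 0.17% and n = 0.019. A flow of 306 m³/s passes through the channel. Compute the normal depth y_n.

Manning's equation rearranged: A R^(2/3) = nQ / (1·√S) = 0.019 × 306 / (√0.0017) = 141.
Try y = 8.01 m: A R^(2/3) = 116.8 — low.
Try y = 9.36 m: A R^(2/3) = 141 — ≈ 141.

y_n = 9.36 m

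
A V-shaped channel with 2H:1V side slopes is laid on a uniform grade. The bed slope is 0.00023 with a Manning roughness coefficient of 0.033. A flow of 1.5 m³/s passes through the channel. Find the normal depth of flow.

y_n = 1.47 m

Manning's equation rearranged: A R^(2/3) = nQ / (1·√S) = 0.033 × 1.5 / (√0.00023) = 3.264.
At y = 1.72 m: A R^(2/3) = 4.967 — high.
At y = 1.16 m: A R^(2/3) = 1.738 — low.
At y = 1.47 m: A R^(2/3) = 3.268 — ≈ 3.264.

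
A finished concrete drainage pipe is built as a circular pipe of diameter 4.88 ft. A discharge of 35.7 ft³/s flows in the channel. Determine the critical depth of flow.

y_c = 1.68 ft

At critical depth, Q² T / (g A³) = 1, i.e. A³/T = Q²/g = 35.7²/32.2 = 39.58.
Trying y = 2.12 ft: A³/T = 97.89 — high.
Trying y = 1.21 ft: A³/T = 11.2 — low.
Trying y = 1.68 ft: A³/T = 40.02 — matches.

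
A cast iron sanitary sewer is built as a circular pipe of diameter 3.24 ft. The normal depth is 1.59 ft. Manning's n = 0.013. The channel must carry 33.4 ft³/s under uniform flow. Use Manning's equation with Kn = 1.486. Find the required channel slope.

S = 0.00709

For a circular section of diameter D = 3.24 ft at depth y = 1.59 ft, the central angle is θ = 2 arccos(1 − 2y/D) = 3.105 rad. Then A = (D²/8)(θ − sin θ) = 4.025 ft² and P = Dθ/2 = 5.029 ft.
Hydraulic radius R = A/P = 4.025/5.029 = 0.8003 ft.
From Manning's equation, S = [nQ / (1.486 A R^(2/3))]² = [0.013 × 33.4 / (1.486 × 4.025 × 0.8003^(2/3))]² = 0.00709.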